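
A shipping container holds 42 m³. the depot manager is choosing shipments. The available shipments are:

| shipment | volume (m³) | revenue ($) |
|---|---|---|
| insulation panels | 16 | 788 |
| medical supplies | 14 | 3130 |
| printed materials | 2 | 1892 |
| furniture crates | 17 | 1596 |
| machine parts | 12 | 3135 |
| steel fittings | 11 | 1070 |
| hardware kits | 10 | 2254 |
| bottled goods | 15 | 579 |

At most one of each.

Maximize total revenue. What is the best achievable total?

Taking medical supplies + printed materials + machine parts + hardware kits: 38 m³ used, 10411 in revenue.
Next best is medical supplies + printed materials + machine parts + steel fittings at 9227 (39 m³) — short by 1184.

10411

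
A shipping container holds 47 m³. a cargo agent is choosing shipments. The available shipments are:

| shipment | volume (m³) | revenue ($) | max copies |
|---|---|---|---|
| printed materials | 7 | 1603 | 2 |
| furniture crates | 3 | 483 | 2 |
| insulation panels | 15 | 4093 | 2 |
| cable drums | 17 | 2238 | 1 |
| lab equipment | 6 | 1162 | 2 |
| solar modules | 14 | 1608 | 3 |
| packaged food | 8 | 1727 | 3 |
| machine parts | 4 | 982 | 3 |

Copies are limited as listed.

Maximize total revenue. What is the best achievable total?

11933

Greedy by ratio would take furniture crates + 2×insulation panels + 3×machine parts: 45 m³ used, total 11615.
Replace furniture crates and 2×machine parts with printed materials + lab equipment: the trade gains 318 net, giving 11933 at 47 m³.
Every other selection either busts 47 m³ or exceeds an availability limit or fails to beat 11933.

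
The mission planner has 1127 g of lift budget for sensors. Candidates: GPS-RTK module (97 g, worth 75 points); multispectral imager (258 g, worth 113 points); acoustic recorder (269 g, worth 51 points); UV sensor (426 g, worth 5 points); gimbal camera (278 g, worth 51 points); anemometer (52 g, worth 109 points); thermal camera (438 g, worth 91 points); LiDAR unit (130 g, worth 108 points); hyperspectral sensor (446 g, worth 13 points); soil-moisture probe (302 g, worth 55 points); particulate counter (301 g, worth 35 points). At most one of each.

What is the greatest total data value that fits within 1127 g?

511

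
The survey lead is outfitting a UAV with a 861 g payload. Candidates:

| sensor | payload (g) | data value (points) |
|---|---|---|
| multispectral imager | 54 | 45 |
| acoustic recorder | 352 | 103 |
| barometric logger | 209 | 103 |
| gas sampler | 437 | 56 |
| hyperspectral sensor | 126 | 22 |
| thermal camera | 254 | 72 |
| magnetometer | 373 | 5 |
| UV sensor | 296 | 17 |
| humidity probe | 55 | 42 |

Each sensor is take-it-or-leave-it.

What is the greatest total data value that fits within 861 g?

By data value per g: multispectral imager 0.83, humidity probe 0.76, barometric logger 0.49, acoustic recorder 0.29 lead.
The ratio ordering already packs tightly: multispectral imager + acoustic recorder + barometric logger + hyperspectral sensor + humidity probe, 796 g, 315.
Runner-up multispectral imager + acoustic recorder + barometric logger + humidity probe tops out at 293.

315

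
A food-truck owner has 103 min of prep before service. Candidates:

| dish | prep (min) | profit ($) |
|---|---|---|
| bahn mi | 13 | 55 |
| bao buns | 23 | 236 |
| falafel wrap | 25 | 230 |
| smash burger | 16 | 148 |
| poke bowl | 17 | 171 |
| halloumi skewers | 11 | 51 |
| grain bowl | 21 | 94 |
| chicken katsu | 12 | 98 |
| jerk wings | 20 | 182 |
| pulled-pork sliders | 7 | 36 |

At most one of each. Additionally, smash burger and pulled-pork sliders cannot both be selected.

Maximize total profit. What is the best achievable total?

967

Bao buns + falafel wrap + smash burger + poke bowl + jerk wings uses 101 of the 103 min and totals 967.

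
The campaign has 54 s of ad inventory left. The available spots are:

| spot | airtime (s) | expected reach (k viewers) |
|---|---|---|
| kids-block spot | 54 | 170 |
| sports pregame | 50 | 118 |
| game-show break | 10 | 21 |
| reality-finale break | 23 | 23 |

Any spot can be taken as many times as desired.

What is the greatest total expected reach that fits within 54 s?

170

Best packing: kids-block spot — 54 s, 170 total.
Every other selection either busts 54 s or fails to beat 170.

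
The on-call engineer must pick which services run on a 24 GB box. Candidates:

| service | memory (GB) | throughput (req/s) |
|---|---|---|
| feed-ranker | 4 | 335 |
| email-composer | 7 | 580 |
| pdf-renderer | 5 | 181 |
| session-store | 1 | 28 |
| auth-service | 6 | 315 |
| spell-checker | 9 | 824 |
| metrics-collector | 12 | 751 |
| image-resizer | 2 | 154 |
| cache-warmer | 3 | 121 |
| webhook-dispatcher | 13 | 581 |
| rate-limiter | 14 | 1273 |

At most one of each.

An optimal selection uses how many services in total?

Best achievable throughput is 2125.
session-store + spell-checker + rate-limiter hits 2125 at 24 GB.
Any selection reaching 2125 contains exactly 3 services.

3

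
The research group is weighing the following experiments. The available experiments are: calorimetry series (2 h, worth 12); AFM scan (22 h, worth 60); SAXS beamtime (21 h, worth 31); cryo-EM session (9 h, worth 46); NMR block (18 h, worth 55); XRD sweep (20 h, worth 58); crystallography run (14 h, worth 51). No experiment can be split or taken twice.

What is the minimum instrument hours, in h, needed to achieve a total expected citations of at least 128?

41

Need the lightest bundle worth ≥ 128.
Taking cryo-EM session + NMR block + crystallography run gives 152 (≥ 128) for 41 h.
Any bundle with less than 41 h falls short of 128.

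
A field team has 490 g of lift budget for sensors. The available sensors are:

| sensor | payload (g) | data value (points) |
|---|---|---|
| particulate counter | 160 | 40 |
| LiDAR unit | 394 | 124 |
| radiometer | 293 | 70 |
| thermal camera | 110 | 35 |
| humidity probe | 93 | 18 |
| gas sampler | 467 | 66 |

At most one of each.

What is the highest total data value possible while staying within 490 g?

Ranking by ratio (data value/g): thermal camera 0.32, LiDAR unit 0.31, particulate counter 0.25.
Greedy by ratio would take particulate counter + thermal camera + humidity probe: 363 g used, total 93.
The 270 g tied up in particulate counter and thermal camera is better spent on LiDAR unit — total rises to 142 (487 g).
The spare 3 g is too small for any remaining sensor, and no exchange beats 142.

142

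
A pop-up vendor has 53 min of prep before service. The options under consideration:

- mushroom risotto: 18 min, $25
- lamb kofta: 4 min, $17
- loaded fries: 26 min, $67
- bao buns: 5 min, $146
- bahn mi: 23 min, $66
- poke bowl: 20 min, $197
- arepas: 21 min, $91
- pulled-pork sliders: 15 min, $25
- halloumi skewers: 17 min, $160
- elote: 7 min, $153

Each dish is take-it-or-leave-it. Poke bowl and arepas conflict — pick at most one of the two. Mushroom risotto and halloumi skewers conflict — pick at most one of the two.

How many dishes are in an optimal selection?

Best achievable profit is 673.
For example lamb kofta + bao buns + poke bowl + halloumi skewers + elote achieves it, using 53 min.
All optima have 5 dishes.

5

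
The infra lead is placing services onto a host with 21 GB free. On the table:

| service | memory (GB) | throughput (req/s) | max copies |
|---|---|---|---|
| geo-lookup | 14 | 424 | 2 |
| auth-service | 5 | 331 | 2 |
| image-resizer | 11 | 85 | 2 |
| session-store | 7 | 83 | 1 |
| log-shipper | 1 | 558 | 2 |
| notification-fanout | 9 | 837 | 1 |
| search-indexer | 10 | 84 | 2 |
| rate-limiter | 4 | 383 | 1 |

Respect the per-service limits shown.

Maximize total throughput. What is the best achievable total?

2667

Best packing: auth-service + 2×log-shipper + notification-fanout + rate-limiter — 20 GB, 2667 total.
The spare 1 GB is too small for any remaining service, and no exchange beats 2667.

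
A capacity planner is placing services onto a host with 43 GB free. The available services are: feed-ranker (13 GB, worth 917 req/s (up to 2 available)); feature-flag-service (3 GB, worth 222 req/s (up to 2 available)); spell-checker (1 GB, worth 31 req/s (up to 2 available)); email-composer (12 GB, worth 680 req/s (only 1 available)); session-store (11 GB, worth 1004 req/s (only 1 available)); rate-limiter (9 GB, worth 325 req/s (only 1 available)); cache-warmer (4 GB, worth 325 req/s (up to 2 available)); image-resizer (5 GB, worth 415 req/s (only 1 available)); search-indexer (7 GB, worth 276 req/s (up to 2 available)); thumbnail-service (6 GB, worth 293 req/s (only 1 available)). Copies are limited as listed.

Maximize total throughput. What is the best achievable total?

Feed-ranker + 2×feature-flag-service + session-store + 2×cache-warmer + image-resizer uses 43 of the 43 GB and totals 3430.
No other feasible combination exceeds 3430.

3430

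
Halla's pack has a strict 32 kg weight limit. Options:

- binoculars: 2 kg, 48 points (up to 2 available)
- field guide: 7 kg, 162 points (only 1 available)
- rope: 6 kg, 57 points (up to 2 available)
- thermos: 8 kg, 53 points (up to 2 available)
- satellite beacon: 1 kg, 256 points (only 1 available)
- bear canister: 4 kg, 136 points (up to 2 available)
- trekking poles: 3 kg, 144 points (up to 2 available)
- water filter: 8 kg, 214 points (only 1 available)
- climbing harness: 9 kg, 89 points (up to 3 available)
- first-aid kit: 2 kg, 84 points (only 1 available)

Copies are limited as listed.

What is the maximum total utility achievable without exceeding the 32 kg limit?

Greedy by ratio would take 2×binoculars + satellite beacon + 2×bear canister + 2×trekking poles + water filter + first-aid kit: 29 kg used, total 1210.
Dropping 2×binoculars frees 4 kg; slotting in field guide (7 kg) lifts the total to 1276 at 32 kg.
Nothing else within 32 kg beats 1276.

1276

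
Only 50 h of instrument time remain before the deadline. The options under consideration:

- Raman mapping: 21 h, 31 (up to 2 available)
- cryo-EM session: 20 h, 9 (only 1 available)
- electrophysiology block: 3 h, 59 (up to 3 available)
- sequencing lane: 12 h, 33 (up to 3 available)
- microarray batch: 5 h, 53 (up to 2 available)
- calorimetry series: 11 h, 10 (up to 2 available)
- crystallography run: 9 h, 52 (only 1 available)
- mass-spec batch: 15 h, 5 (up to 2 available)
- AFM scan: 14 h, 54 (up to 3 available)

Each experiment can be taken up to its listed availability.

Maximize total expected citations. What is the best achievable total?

The ratio heuristic lands on 3×electrophysiology block + 2×microarray batch + crystallography run + AFM scan (389) but leaves 8 h idle.
The 9 h tied up in crystallography run is better spent on AFM scan — total rises to 391 (47 h).
No other feasible combination exceeds 391.

391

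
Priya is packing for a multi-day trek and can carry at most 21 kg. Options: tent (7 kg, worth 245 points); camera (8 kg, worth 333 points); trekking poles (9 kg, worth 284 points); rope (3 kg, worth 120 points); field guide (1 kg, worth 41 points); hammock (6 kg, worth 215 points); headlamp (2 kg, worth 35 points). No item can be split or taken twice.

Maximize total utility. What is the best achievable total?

Filling by ratio: camera + rope + field guide + hammock + headlamp for 744, with 1 kg left unused.
Dropping rope and field guide and headlamp frees 6 kg; slotting in tent (7 kg) lifts the total to 793 at 21 kg.
The closest alternative, camera + trekking poles + rope + field guide, reaches only 778.

793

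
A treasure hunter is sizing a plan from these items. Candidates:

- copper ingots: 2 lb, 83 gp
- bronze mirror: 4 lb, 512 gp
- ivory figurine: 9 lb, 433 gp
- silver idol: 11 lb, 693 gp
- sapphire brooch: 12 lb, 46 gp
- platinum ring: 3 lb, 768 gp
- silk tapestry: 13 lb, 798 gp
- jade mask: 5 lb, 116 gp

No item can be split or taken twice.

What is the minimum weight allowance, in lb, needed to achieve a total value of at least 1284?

9

Need the lightest bundle worth ≥ 1284.
Taking copper ingots + bronze mirror + platinum ring gives 1363 (≥ 1284) for 9 lb.
No combination under 9 lb hits 1284.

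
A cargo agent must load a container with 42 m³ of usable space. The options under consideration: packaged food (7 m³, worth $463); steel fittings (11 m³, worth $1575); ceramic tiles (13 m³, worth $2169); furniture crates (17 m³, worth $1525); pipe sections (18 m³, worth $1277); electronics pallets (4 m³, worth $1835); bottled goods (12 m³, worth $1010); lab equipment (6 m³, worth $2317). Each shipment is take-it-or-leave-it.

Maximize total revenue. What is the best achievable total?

Taking packaged food + steel fittings + ceramic tiles + electronics pallets + lab equipment: 41 m³ used, 8359 in revenue.

8359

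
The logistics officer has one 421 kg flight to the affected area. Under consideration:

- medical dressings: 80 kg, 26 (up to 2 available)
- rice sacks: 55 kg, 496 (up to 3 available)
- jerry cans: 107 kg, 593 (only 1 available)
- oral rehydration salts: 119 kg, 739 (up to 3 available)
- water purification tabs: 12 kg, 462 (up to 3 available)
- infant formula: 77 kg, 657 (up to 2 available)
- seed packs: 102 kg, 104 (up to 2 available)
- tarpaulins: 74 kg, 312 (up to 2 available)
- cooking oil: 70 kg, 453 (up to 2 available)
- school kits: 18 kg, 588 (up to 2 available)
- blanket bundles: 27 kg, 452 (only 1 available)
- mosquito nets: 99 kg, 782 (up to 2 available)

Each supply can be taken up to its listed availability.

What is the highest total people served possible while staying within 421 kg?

5816

Best packing: 3×rice sacks + 3×water purification tabs + 2×infant formula + 2×school kits + blanket bundles — 418 kg, 5816 total.
No other feasible combination exceeds 5816.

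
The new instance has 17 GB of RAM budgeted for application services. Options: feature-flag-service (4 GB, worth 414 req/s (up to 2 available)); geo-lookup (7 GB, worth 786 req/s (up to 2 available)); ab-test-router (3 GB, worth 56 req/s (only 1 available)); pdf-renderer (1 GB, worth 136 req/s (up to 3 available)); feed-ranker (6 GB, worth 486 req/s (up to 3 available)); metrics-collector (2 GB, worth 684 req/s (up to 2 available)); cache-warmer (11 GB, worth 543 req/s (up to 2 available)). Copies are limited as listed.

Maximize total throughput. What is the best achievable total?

2840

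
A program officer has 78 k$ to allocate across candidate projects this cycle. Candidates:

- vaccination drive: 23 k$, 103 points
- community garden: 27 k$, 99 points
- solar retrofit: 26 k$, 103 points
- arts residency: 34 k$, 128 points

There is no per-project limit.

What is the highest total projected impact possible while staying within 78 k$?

Ranking by ratio (projected impact/k$): vaccination drive 4.48, solar retrofit 3.96, arts residency 3.76, community garden 3.67.
Best packing: 3×vaccination drive — 69 k$, 309 total.

309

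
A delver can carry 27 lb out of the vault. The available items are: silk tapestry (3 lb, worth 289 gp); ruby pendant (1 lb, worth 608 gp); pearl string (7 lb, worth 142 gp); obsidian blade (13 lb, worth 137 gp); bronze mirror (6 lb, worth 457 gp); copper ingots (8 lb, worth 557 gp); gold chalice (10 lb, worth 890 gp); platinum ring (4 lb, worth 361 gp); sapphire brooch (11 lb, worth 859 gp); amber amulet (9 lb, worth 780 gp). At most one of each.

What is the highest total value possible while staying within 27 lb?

Density check — ruby pendant 608.00, silk tapestry 96.33, platinum ring 90.25 are the best per lb.
The ratio ordering already packs tightly: silk tapestry + ruby pendant + gold chalice + platinum ring + amber amulet, 27 lb, 2928.
An exhaustive check of the 1024 subsets confirms 2928.

2928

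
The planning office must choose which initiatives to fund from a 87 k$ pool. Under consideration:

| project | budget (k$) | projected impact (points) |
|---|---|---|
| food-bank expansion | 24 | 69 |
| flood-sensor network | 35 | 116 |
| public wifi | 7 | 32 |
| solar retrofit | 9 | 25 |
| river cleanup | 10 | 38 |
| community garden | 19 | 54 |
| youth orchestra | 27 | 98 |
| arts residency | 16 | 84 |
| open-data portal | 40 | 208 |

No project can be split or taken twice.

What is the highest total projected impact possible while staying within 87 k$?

393

A density-first pass picks public wifi + solar retrofit + river cleanup + arts residency + open-data portal — 387 at 82 k$.
The 19 k$ tied up in solar retrofit and river cleanup is better spent on food-bank expansion — total rises to 393 (87 k$).
The closest alternative, youth orchestra + arts residency + open-data portal, reaches only 390.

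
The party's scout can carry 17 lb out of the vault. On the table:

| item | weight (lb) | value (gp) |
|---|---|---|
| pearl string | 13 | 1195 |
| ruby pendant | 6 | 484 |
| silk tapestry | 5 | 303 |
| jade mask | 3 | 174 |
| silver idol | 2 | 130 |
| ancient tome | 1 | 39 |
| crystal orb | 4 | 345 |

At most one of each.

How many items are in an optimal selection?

2

The maximum value within 17 lb is 1540.
pearl string + crystal orb hits 1540 at 17 lb.
All optima have 2 items.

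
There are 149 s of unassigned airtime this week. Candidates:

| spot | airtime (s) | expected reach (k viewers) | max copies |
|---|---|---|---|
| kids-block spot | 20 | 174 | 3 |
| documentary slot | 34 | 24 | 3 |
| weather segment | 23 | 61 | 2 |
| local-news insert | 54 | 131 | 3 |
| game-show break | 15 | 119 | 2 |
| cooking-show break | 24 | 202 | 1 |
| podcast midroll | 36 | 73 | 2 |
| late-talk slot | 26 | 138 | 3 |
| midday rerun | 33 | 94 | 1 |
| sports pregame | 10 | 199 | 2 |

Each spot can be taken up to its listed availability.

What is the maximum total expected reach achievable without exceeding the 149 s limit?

1379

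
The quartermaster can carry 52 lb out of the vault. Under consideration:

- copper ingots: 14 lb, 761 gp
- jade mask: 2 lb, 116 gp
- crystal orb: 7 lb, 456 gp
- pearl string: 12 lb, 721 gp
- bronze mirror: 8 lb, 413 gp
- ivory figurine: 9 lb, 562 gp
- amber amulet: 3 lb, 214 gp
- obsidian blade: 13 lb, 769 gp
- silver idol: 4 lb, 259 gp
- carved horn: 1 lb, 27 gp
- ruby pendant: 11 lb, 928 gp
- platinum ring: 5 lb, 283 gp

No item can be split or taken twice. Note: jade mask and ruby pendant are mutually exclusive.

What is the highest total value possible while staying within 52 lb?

Ranking by ratio (value/lb): ruby pendant 84.36, amber amulet 71.33, crystal orb 65.14, silver idol 64.75.
Best packing: crystal orb + ivory figurine + amber amulet + obsidian blade + silver idol + ruby pendant + platinum ring — 52 lb, 3471 total.
That's the maximum — no feasible swap from here does better than 3471.

3471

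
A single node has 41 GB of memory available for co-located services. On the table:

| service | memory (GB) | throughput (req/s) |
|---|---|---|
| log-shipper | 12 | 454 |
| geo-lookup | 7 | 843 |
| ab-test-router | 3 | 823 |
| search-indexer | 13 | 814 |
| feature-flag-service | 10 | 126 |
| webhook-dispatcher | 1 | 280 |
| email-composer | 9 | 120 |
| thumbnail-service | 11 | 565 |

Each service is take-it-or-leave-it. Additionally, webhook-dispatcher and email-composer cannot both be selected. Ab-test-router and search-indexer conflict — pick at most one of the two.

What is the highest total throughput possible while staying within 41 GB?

Best packing: log-shipper + geo-lookup + ab-test-router + webhook-dispatcher + thumbnail-service — 34 GB, 2965 total.
Nothing else feasible within 41 GB beats 2965.

2965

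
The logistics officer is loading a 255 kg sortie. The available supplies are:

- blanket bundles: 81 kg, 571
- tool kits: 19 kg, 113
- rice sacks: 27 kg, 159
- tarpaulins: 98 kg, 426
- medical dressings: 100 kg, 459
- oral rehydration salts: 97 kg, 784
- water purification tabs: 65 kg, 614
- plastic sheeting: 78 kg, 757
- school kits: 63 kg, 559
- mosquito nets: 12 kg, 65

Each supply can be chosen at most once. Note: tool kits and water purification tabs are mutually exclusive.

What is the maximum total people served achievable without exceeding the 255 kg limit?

2220

Oral rehydration salts + water purification tabs + plastic sheeting + mosquito nets uses 252 of the 255 kg and totals 2220.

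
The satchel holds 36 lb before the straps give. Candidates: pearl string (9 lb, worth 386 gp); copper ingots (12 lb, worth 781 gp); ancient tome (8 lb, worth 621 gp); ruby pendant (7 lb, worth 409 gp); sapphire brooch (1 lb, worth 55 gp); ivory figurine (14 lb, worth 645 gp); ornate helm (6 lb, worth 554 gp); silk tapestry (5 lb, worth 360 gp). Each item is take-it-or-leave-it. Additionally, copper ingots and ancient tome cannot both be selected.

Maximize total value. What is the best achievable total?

2385

Taking pearl string + ancient tome + ruby pendant + sapphire brooch + ornate helm + silk tapestry: 36 lb used, 2385 in value.
That's the maximum — no feasible swap from here does better than 2385.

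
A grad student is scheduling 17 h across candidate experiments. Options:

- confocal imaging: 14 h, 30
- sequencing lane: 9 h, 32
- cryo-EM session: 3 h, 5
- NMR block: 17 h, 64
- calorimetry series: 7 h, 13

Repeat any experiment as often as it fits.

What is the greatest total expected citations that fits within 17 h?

64

Ranking by ratio (expected citations/h): NMR block 3.76, sequencing lane 3.56, confocal imaging 2.14.
NMR block uses 17 of the 17 h and totals 64.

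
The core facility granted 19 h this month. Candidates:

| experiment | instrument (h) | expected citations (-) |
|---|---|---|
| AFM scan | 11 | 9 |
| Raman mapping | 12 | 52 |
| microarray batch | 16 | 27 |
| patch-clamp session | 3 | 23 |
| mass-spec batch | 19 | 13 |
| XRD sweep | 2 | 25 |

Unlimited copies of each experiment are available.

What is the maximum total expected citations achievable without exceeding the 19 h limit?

Best packing: 9×XRD sweep — 18 h, 225 total.
Nothing else within 19 h beats 225.

225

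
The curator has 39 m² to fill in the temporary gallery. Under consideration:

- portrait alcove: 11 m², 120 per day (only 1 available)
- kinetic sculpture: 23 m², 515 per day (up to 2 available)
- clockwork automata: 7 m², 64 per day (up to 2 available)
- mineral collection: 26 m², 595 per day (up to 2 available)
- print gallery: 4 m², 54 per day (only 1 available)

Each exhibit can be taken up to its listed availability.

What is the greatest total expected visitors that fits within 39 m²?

715

Greedy by ratio would take clockwork automata + mineral collection + print gallery: 37 m² used, total 713.
The 11 m² tied up in clockwork automata and print gallery is better spent on portrait alcove — total rises to 715 (37 m²).
That's the maximum — no swap from here does better than 715.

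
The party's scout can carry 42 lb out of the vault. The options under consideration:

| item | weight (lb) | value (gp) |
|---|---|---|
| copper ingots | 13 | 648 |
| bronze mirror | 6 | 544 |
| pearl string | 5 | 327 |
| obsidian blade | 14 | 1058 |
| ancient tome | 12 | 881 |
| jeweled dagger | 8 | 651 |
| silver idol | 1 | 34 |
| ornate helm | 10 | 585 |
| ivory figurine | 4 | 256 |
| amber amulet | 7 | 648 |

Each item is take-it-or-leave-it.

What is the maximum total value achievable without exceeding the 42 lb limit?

A density-first pass picks bronze mirror + pearl string + obsidian blade + jeweled dagger + silver idol + amber amulet — 3262 at 41 lb.
The 15 lb tied up in obsidian blade and silver idol is better spent on ancient tome + ivory figurine — total rises to 3307 (42 lb).
Every other selection either busts 42 lb or fails to beat 3307.

3307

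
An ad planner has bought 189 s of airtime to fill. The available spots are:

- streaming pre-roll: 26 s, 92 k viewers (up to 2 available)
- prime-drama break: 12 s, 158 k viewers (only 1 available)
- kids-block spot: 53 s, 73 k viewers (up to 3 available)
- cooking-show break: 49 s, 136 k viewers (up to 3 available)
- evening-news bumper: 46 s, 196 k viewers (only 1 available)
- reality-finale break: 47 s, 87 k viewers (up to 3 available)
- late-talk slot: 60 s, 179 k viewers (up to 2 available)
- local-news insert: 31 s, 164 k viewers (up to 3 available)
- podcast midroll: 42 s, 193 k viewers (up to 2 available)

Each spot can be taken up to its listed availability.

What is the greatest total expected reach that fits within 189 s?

1036

Density check — prime-drama break 13.17, local-news insert 5.29, podcast midroll 4.60 are the best per s.
Taking prime-drama break + 3×local-news insert + 2×podcast midroll: 189 s used, 1036 in expected reach.
That's the maximum — no swap from here does better than 1036.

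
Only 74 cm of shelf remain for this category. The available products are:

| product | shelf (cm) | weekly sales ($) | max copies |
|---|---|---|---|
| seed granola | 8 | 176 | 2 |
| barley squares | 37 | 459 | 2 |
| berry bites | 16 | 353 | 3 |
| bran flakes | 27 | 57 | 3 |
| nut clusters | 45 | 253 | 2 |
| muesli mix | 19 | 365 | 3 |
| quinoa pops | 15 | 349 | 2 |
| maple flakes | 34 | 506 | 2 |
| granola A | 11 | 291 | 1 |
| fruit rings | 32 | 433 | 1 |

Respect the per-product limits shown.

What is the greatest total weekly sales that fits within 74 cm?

1699

Ranking by ratio (weekly sales/cm): granola A 26.45, quinoa pops 23.27, berry bites 22.06.
The ratio heuristic lands on 2×berry bites + 2×quinoa pops + granola A (1695) but leaves 1 cm idle.
Dropping quinoa pops frees 15 cm; slotting in berry bites (16 cm) lifts the total to 1699 at 74 cm.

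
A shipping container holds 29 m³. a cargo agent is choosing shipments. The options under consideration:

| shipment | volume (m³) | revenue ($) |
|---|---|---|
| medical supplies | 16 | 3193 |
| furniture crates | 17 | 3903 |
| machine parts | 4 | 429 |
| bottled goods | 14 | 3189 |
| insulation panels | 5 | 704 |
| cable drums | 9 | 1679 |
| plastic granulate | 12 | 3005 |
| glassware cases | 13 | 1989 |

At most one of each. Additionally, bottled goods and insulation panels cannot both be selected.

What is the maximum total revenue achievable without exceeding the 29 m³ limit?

6908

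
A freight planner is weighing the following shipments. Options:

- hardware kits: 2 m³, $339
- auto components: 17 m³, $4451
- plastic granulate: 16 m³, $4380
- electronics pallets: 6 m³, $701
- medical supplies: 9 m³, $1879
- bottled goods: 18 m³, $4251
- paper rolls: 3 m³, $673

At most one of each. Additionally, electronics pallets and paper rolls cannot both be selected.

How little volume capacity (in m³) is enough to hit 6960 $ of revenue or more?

29

Minimise m³ subject to total revenue ≥ 6960.
auto components + medical supplies + paper rolls reaches 7003 using 29 m³.
No combination under 29 m³ hits 6960.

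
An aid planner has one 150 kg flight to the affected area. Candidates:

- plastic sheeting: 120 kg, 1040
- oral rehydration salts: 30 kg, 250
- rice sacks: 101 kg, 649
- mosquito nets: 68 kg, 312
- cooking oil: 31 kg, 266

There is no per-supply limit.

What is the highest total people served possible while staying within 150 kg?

1290

By people served per kg: plastic sheeting 8.67, cooking oil 8.58, oral rehydration salts 8.33, rice sacks 6.43 lead.
Plastic sheeting + oral rehydration salts uses 150 of the 150 kg and totals 1290.
Nothing else within 150 kg beats 1290.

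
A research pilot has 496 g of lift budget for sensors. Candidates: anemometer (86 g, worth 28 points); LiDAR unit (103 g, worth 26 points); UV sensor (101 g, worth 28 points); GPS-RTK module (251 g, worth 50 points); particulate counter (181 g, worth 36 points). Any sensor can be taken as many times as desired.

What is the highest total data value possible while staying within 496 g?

140

By data value per g: anemometer 0.33, UV sensor 0.28, LiDAR unit 0.25, GPS-RTK module 0.20 lead.
5×anemometer uses 430 of the 496 g and totals 140.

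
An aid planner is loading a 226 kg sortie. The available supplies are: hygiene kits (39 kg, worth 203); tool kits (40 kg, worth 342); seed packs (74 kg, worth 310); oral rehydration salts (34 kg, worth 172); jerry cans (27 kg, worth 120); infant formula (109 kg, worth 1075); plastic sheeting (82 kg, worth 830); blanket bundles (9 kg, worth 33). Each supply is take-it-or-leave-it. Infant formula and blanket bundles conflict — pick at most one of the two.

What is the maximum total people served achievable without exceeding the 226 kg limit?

2077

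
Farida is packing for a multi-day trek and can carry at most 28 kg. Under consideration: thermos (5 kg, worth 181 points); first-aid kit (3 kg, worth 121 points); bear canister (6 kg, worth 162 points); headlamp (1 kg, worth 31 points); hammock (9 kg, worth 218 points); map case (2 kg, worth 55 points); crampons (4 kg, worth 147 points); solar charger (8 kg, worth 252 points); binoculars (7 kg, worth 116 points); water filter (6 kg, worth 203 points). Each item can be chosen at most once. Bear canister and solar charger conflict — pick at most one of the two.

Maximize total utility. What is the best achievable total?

959

Density check — first-aid kit 40.33, crampons 36.75, thermos 36.20 are the best per kg.
The ratio heuristic lands on thermos + first-aid kit + headlamp + crampons + solar charger + water filter (935) but leaves 1 kg idle.
Replace headlamp with map case: the trade gains 24 net, giving 959 at 28 kg.
Next best is thermos + first-aid kit + headlamp + crampons + solar charger + water filter at 935 (27 kg) — short by 24.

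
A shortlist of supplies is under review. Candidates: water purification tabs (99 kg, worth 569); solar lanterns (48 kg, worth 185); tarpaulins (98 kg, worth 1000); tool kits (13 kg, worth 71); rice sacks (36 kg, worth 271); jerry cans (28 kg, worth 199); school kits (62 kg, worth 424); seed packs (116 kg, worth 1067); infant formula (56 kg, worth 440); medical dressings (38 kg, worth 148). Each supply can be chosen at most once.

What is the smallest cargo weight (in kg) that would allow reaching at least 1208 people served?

Need the lightest bundle worth ≥ 1208.
Taking tarpaulins + rice sacks gives 1271 (≥ 1208) for 134 kg.
Any bundle with less than 134 kg falls short of 1208.

134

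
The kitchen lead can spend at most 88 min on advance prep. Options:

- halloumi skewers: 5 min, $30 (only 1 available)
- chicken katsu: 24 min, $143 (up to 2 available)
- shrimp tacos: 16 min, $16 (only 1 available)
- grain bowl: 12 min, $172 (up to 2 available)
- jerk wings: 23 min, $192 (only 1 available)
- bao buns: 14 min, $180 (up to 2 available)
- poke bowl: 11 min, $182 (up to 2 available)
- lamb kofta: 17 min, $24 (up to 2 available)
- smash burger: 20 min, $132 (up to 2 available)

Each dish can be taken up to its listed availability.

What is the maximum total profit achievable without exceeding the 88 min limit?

Filling by ratio: halloumi skewers + 2×grain bowl + 2×bao buns + 2×poke bowl for 1098, with 9 min left unused.
Dropping bao buns frees 14 min; slotting in jerk wings (23 min) lifts the total to 1110 at 88 min.

1110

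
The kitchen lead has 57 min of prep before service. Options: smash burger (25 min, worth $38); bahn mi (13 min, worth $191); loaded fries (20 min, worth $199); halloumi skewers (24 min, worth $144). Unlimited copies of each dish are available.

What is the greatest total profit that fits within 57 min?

By profit per min: bahn mi 14.69, loaded fries 9.95, halloumi skewers 6.00, smash burger 1.52 lead.
Best packing: 4×bahn mi — 52 min, 764 total.
Nothing else within 57 min beats 764.

764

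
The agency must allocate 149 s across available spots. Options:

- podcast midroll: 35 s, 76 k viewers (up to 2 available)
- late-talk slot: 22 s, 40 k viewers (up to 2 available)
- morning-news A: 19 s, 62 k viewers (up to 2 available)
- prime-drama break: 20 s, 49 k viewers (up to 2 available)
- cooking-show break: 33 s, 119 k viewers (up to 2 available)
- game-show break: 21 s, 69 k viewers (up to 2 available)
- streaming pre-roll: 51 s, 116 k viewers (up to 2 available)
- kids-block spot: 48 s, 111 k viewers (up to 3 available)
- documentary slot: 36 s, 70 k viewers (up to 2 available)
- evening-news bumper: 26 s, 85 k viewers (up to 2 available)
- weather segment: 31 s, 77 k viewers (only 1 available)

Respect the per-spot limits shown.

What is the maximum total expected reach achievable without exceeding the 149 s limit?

500

Filling by ratio: 2×cooking-show break + 2×game-show break + evening-news bumper for 461, with 15 s left unused.
Dropping evening-news bumper frees 26 s; slotting in 2×morning-news A (38 s) lifts the total to 500 at 146 s.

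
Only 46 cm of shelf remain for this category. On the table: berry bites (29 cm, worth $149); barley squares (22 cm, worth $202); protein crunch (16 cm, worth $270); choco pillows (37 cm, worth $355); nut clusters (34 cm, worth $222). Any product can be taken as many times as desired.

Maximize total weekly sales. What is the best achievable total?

Ranking by ratio (weekly sales/cm): protein crunch 16.88, choco pillows 9.59, barley squares 9.18, nut clusters 6.53.
2×protein crunch uses 32 of the 46 cm and totals 540.
Nothing else within 46 cm beats 540.

540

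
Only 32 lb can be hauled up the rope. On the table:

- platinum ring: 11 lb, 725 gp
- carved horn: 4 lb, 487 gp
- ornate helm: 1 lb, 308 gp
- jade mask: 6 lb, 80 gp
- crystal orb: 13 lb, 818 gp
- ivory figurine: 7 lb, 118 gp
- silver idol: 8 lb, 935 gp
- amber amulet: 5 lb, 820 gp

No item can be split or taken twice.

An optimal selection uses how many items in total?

5

Best achievable value is 3368.
One optimal bundle: carved horn + ornate helm + crystal orb + silver idol + amber amulet (31 lb).
Every optimal selection uses 5 items.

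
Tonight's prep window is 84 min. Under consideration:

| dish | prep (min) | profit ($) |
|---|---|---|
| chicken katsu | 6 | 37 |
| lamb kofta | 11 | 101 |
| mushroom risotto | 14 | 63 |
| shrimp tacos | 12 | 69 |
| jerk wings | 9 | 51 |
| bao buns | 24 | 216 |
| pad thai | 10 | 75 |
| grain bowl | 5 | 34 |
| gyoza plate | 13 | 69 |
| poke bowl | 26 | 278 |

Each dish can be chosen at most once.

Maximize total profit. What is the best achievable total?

Density check — poke bowl 10.69, lamb kofta 9.18, bao buns 9.00 are the best per min.
Chicken katsu + lamb kofta + bao buns + pad thai + grain bowl + poke bowl uses 82 of the 84 min and totals 741.
Runner-up lamb kofta + shrimp tacos + bao buns + pad thai + poke bowl tops out at 739.

741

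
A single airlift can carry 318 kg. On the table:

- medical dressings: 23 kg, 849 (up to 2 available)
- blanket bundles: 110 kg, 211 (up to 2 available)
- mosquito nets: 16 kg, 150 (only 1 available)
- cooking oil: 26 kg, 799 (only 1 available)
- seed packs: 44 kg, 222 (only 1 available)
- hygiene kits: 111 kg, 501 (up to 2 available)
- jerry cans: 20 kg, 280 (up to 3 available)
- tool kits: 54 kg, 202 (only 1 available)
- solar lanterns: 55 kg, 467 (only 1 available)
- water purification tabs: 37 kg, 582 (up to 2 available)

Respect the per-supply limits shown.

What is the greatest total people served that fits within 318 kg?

5190

By people served per kg: medical dressings 36.91, cooking oil 30.73, water purification tabs 15.73, jerry cans 14.00 lead.
Taking the top-ratio supplies first gives 2×medical dressings + mosquito nets + cooking oil + 3×jerry cans + solar lanterns + 2×water purification tabs for 5118 (277 kg).
The 16 kg tied up in mosquito nets is better spent on seed packs — total rises to 5190 (305 kg).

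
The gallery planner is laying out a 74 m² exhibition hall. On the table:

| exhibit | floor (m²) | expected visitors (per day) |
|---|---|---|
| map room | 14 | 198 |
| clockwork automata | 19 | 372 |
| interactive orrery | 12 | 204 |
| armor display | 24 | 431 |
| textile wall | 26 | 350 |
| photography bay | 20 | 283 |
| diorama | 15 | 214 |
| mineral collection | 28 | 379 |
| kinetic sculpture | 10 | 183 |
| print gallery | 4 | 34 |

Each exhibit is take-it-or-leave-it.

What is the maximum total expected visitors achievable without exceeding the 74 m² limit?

1269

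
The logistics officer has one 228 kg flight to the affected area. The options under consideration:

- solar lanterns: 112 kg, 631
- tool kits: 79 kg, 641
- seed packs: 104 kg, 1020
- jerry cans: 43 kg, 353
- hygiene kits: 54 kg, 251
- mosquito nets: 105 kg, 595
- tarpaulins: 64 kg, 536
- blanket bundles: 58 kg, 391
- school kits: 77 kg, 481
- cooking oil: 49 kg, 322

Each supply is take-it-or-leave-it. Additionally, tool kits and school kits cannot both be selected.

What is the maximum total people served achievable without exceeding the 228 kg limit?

A density-first pass picks seed packs + jerry cans + tarpaulins — 1909 at 211 kg.
Dropping tarpaulins frees 64 kg; slotting in tool kits (79 kg) lifts the total to 2014 at 226 kg.
Next best is seed packs + tarpaulins + blanket bundles at 1947 (226 kg) — short by 67.

2014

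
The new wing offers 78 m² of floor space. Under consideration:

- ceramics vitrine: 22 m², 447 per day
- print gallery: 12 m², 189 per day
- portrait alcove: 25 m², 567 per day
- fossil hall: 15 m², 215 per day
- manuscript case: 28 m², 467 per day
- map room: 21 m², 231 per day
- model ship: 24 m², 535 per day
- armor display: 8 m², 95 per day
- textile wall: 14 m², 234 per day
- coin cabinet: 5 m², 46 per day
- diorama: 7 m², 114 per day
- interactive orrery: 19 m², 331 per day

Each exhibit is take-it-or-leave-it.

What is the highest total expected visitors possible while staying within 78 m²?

1663

Density check — portrait alcove 22.68, model ship 22.29, ceramics vitrine 20.32 are the best per m².
Ceramics vitrine + portrait alcove + model ship + diorama uses 78 of the 78 m² and totals 1663.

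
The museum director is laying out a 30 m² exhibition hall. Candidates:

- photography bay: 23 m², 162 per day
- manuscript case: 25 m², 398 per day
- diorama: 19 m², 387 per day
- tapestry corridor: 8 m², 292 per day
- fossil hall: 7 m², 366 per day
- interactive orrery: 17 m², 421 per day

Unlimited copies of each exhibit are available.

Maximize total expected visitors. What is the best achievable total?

1464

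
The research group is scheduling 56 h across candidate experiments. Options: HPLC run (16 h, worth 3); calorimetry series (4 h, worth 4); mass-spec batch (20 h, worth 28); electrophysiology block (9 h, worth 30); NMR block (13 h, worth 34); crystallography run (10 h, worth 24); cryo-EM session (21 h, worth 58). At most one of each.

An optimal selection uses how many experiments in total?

The maximum expected citations within 56 h is 146.
For example electrophysiology block + NMR block + crystallography run + cryo-EM session achieves it, using 53 h.
All optima have 4 experiments.

4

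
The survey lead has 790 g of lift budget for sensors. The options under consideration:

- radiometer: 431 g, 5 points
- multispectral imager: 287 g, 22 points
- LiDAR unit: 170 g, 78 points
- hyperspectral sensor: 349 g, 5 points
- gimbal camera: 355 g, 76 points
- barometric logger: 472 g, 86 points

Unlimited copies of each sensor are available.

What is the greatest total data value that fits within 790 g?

312

Density check — LiDAR unit 0.46, gimbal camera 0.21, barometric logger 0.18, multispectral imager 0.08 are the best per g.
The ratio ordering already packs tightly: 4×LiDAR unit, 680 g, 312.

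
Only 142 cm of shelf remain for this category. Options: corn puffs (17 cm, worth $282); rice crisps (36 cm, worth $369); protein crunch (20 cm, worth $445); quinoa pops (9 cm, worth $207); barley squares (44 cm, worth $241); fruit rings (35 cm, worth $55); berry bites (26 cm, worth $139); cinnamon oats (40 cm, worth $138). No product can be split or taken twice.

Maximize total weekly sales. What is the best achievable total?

By weekly sales per cm: quinoa pops 23.00, protein crunch 22.25, corn puffs 16.59, rice crisps 10.25 lead.
Taking corn puffs + rice crisps + protein crunch + quinoa pops + barley squares: 126 cm used, 1544 in weekly sales.
Nothing else within 142 cm beats 1544.

1544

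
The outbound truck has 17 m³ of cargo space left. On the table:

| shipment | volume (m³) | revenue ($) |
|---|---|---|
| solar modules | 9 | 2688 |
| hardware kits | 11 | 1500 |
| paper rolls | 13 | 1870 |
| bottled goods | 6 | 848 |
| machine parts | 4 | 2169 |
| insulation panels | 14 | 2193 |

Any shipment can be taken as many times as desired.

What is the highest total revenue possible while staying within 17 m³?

8676

Density check — machine parts 542.25, solar modules 298.67, insulation panels 156.64 are the best per m³.
Best packing: 4×machine parts — 16 m³, 8676 total.
Nothing else within 17 m³ beats 8676.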